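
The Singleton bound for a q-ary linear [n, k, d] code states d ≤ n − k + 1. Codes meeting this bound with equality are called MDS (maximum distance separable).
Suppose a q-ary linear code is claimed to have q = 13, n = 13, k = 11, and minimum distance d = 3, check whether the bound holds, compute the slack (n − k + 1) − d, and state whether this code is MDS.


Singleton RHS = n − k + 1 = 3, slack = 0, bound satisfied, MDS.

Singleton bound: d ≤ n − k + 1.
Here n = 13, k = 11, so n − k + 1 = 3.
Given d = 3, check d ≤ 3: YES.
Slack = (n − k + 1) − d = 0.
The code is MDS (slack = 0).
Description: the claimed parameters are [13, 11, 3]_13; such a code would be MDS (meets Singleton bound).


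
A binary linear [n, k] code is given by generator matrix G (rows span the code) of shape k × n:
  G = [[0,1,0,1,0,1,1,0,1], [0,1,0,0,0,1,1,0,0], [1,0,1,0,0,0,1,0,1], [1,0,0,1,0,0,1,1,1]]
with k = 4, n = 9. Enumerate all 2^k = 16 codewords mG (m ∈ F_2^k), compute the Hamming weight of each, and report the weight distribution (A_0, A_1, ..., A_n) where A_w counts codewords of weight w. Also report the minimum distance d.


Weight distribution: A_0 = 1, A_2 = 1, A_3 = 4, A_4 = 3, A_5 = 4, A_6 = 3. Minimum distance d = 2.

Enumerate all 2^4 = 16 messages m ∈ F_2^4.
For each, compute codeword c = mG in F_2^9, then tally its weight.
  m = 0000 → c = 000000000, weight = 0.
  m = 1000 → c = 010101101, weight = 5.
  m = 0100 → c = 010001100, weight = 3.
  m = 1100 → c = 000100001, weight = 2.
  m = 0010 → c = 101000101, weight = 4.
  m = 1010 → c = 111101000, weight = 5.
  m = 0110 → c = 111001001, weight = 5.
  m = 1110 → c = 101100100, weight = 4.
  m = 0001 → c = 100100111, weight = 5.
  m = 1001 → c = 110001010, weight = 4.
  m = 0101 → c = 110101011, weight = 6.
  m = 1101 → c = 100000110, weight = 3.
  m = 0011 → c = 001100010, weight = 3.
  m = 1011 → c = 011001111, weight = 6.
  m = 0111 → c = 011101110, weight = 6.
  m = 1111 → c = 001000011, weight = 3.
Tally weights:
  weight 0: 1 codewords.
  weight 2: 1 codewords.
  weight 3: 4 codewords.
  weight 4: 3 codewords.
  weight 5: 4 codewords.
  weight 6: 3 codewords.
Minimum distance d = smallest w > 0 with A_w > 0 = 2.
Sanity: Σ A_w = 16 = 2^4 = 16 ✓.


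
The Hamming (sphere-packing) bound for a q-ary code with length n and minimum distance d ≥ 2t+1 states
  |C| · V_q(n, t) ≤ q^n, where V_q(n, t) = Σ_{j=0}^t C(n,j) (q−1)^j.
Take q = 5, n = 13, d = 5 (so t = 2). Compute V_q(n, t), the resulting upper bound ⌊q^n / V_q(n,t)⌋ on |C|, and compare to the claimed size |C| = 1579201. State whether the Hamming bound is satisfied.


V_q(n, t) = 1301, q^n = 1220703125, Hamming bound = 938280, |C| = 1579201 > bound (violated).

Step 1: Compute V_q(n, t) = Σ_{j=0}^2 C(n, j) (q−1)^j.
  j = 0: C(13,0)·(4)^0 = 1·1 = 1.
  j = 1: C(13,1)·(4)^1 = 13·4 = 52.
  j = 2: C(13,2)·(4)^2 = 78·16 = 1248.
  V_q(n, t) = 1 + 52 + 1248 = 1301.
Step 2: q^n = 5^13 = 1220703125.
Step 3: Hamming bound ⌊q^n / V_q(n,t)⌋ = ⌊1220703125/1301⌋ = 938280.
Step 4: Compare |C| = 1579201 to 938280: violated.
The claimed |C| lies above the Hamming bound, so no 5-ary code of length 13 with d ≥ 5 can have 1579201 codewords.


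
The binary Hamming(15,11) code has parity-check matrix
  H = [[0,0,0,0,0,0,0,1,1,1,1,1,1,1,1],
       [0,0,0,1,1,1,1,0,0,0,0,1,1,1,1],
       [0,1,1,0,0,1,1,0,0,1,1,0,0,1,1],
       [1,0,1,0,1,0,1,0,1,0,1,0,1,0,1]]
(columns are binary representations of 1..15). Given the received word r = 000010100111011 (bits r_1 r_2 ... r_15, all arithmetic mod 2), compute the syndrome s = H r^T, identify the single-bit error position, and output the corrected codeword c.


s = (1, 1, 1, 0)^T, error position = 14, corrected codeword c = 000010100111001

Compute s = H r^T mod 2 one row at a time:
  s_1 = 0 + 0 + 1 + 1 + 1 + 0 + 1 + 1 = 5 ≡ 1 (mod 2).
  s_2 = 0 + 1 + 0 + 1 + 1 + 0 + 1 + 1 = 5 ≡ 1 (mod 2).
  s_3 = 0 + 0 + 0 + 1 + 1 + 1 + 1 + 1 = 5 ≡ 1 (mod 2).
  s_4 = 0 + 0 + 1 + 1 + 0 + 1 + 0 + 1 = 4 ≡ 0 (mod 2).
s = (1, 1, 1, 0)^T — this equals column 14 of H (binary 1110), so error is at position 14.
Correct: flip bit 14 of r = 000010100111011 to get c = 000010100111001.


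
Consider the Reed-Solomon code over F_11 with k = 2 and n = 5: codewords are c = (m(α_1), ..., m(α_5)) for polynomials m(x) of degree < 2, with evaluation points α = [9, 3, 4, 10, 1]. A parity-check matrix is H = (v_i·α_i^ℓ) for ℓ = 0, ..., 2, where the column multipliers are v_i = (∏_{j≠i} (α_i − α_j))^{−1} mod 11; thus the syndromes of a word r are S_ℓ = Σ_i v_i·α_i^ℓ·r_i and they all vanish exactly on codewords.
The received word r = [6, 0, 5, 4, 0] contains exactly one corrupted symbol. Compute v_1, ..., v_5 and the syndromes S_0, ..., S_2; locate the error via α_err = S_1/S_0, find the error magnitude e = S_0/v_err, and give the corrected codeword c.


S = (1, 3, 9), error at position 2, error magnitude e = 4, c = [6, 7, 5, 4, 0].

Step 1: column multipliers v_i = (∏_{j≠i}(α_i − α_j))^{−1} mod 11.
  i = 1 (α = 9): (9−3)(9−4)(9−10)(9−1) = 6·5·(−1)·8 = −240 ≡ 2, so v_1 = 2^{−1} = 6 (mod 11).
  i = 2 (α = 3): (3−9)(3−4)(3−10)(3−1) = (−6)·(−1)·(−7)·2 = −84 ≡ 4, so v_2 = 4^{−1} = 3 (mod 11).
  i = 3 (α = 4): (4−9)(4−3)(4−10)(4−1) = (−5)·1·(−6)·3 = 90 ≡ 2, so v_3 = 2^{−1} = 6 (mod 11).
  i = 4 (α = 10): (10−9)(10−3)(10−4)(10−1) = 1·7·6·9 = 378 ≡ 4, so v_4 = 4^{−1} = 3 (mod 11).
  i = 5 (α = 1): (1−9)(1−3)(1−4)(1−10) = (−8)·(−2)·(−3)·(−9) = 432 ≡ 3, so v_5 = 3^{−1} = 4 (mod 11).
  v = [6, 3, 6, 3, 4].
Step 2: syndromes of r = [6, 0, 5, 4, 0] (all sums mod 11).
  S_0 = Σ v_i r_i = 6·6 + 3·0 + 6·5 + 3·4 + 4·0 = 78 ≡ 1.
  S_1 = Σ v_i α_i r_i = 6·9·6 + 3·3·0 + 6·4·5 + 3·10·4 + 4·1·0 = 564 ≡ 3.
  α_i^2 mod 11 = [4, 9, 5, 1, 1].
  S_2 = Σ v_i α_i^2 r_i = 6·4·6 + 3·9·0 + 6·5·5 + 3·1·4 + 4·1·0 = 306 ≡ 9.
  S = (1, 3, 9) ≠ 0, so r is not a codeword (an error is present).
Step 3: locate the error. For a single error e at position i, S_ℓ = v_i·e·α_i^ℓ, so α_err = S_1/S_0.
  S_0^{−1} = 1^{−1} = 1 (mod 11), so α_err = 3·1 = 3 ≡ 3 = α_2. Error position i = 2.
  Consistency check: S_2/S_1 = 9·4 = 36 ≡ 3 = α_err ✓ (single-error assumption holds).
Step 4: error magnitude e = S_0/v_2 = S_0·∏_{j≠2}(α_2 − α_j) = 1·4 = 4 ≡ 4 (mod 11).
Step 5: correct position 2: c_2 = r_2 − e = 0 − 4 ≡ 7 (mod 11). Hence c = [6, 7, 5, 4, 0].
  Check: interpolating c through the α_i gives m(x) = 2 + 9·x (degree < 2) with m(α_i) = c_i for every i, so c is indeed a codeword.


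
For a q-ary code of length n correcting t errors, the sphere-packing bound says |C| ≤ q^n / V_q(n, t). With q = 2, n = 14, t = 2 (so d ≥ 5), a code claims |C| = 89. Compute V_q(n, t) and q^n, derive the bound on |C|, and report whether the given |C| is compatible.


V_q(n, t) = 106, q^n = 16384, Hamming bound = 154, |C| = 89 ≤ bound (satisfied).

Step 1: Compute V_q(n, t) = Σ_{j=0}^2 C(n, j) (q−1)^j.
  j = 0: C(14,0)·(1)^0 = 1·1 = 1.
  j = 1: C(14,1)·(1)^1 = 14·1 = 14.
  j = 2: C(14,2)·(1)^2 = 91·1 = 91.
  V_q(n, t) = 1 + 14 + 91 = 106.
Step 2: q^n = 2^14 = 16384.
Step 3: Hamming bound ⌊q^n / V_q(n,t)⌋ = ⌊16384/106⌋ = 154.
Step 4: Compare |C| = 89 to 154: satisfied.
The claimed |C| lies below the Hamming bound.


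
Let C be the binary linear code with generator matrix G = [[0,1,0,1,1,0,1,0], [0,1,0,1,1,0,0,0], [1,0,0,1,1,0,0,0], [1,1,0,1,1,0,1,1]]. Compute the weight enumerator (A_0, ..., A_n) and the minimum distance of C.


Weight distribution: A_0 = 1, A_1 = 1, A_2 = 3, A_3 = 6, A_4 = 3, A_5 = 1, A_6 = 1. Minimum distance d = 1.

Enumerate all 2^4 = 16 messages m ∈ F_2^4.
For each, compute codeword c = mG in F_2^8, then tally its weight.
  m = 0000 → c = 00000000, weight = 0.
  m = 1000 → c = 01011010, weight = 4.
  m = 0100 → c = 01011000, weight = 3.
  m = 1100 → c = 00000010, weight = 1.
  m = 0010 → c = 10011000, weight = 3.
  m = 1010 → c = 11000010, weight = 3.
  m = 0110 → c = 11000000, weight = 2.
  m = 1110 → c = 10011010, weight = 4.
  m = 0001 → c = 11011011, weight = 6.
  m = 1001 → c = 10000001, weight = 2.
  m = 0101 → c = 10000011, weight = 3.
  m = 1101 → c = 11011001, weight = 5.
  m = 0011 → c = 01000011, weight = 3.
  m = 1011 → c = 00011001, weight = 3.
  m = 0111 → c = 00011011, weight = 4.
  m = 1111 → c = 01000001, weight = 2.
Tally weights:
  weight 0: 1 codewords.
  weight 1: 1 codewords.
  weight 2: 3 codewords.
  weight 3: 6 codewords.
  weight 4: 3 codewords.
  weight 5: 1 codewords.
  weight 6: 1 codewords.
Minimum distance d = smallest w > 0 with A_w > 0 = 1.
Sanity: Σ A_w = 16 = 2^4 = 16 ✓.


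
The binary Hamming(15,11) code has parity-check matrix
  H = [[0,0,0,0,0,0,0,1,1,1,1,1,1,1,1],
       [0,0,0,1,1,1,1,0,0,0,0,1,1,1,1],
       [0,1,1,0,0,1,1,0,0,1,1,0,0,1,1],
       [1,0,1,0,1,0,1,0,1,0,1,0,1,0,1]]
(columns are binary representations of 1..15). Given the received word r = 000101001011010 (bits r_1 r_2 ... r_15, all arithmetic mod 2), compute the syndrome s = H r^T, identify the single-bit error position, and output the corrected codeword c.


s = (0, 0, 1, 0)^T, error position = 2, corrected codeword c = 010101001011010

Compute s = H r^T mod 2 one row at a time:
  s_1 = 0 + 1 + 0 + 1 + 1 + 0 + 1 + 0 = 4 ≡ 0 (mod 2).
  s_2 = 1 + 0 + 1 + 0 + 1 + 0 + 1 + 0 = 4 ≡ 0 (mod 2).
  s_3 = 0 + 0 + 1 + 0 + 0 + 1 + 1 + 0 = 3 ≡ 1 (mod 2).
  s_4 = 0 + 0 + 0 + 0 + 1 + 1 + 0 + 0 = 2 ≡ 0 (mod 2).
s = (0, 0, 1, 0)^T — this equals column 2 of H (binary 0010), so error is at position 2.
Correct: flip bit 2 of r = 000101001011010 to get c = 010101001011010.


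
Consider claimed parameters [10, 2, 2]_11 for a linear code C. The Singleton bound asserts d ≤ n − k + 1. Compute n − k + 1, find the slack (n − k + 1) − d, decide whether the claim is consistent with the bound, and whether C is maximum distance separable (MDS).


Singleton RHS = n − k + 1 = 9, slack = 7, bound satisfied, not MDS.

Singleton bound: d ≤ n − k + 1.
Here n = 10, k = 2, so n − k + 1 = 9.
Given d = 2, check d ≤ 9: YES.
Slack = (n − k + 1) − d = 7.
The code is NOT MDS (slack = 7 > 0).
Description: the claimed parameters are [10, 2, 2]_11; such a code would be non-MDS.


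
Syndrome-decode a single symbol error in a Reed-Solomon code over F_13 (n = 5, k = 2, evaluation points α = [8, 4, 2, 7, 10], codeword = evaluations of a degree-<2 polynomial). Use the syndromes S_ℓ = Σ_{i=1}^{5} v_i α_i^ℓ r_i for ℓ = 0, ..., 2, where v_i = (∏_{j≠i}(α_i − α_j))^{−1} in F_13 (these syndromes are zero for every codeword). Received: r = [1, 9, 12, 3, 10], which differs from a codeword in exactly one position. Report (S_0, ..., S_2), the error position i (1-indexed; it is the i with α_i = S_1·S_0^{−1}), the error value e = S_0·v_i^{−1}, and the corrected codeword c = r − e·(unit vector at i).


S = (1, 2, 4), error at position 3, error magnitude e = 12, c = [1, 9, 0, 3, 10].

Step 1: column multipliers v_i = (∏_{j≠i}(α_i − α_j))^{−1} mod 13.
  i = 1 (α = 8): (8−4)(8−2)(8−7)(8−10) = 4·6·1·(−2) = −48 ≡ 4, so v_1 = 4^{−1} = 10 (mod 13).
  i = 2 (α = 4): (4−8)(4−2)(4−7)(4−10) = (−4)·2·(−3)·(−6) = −144 ≡ 12, so v_2 = 12^{−1} = 12 (mod 13).
  i = 3 (α = 2): (2−8)(2−4)(2−7)(2−10) = (−6)·(−2)·(−5)·(−8) = 480 ≡ 12, so v_3 = 12^{−1} = 12 (mod 13).
  i = 4 (α = 7): (7−8)(7−4)(7−2)(7−10) = (−1)·3·5·(−3) = 45 ≡ 6, so v_4 = 6^{−1} = 11 (mod 13).
  i = 5 (α = 10): (10−8)(10−4)(10−2)(10−7) = 2·6·8·3 = 288 ≡ 2, so v_5 = 2^{−1} = 7 (mod 13).
  v = [10, 12, 12, 11, 7].
Step 2: syndromes of r = [1, 9, 12, 3, 10] (all sums mod 13).
  S_0 = Σ v_i r_i = 10·1 + 12·9 + 12·12 + 11·3 + 7·10 = 365 ≡ 1.
  S_1 = Σ v_i α_i r_i = 10·8·1 + 12·4·9 + 12·2·12 + 11·7·3 + 7·10·10 = 1731 ≡ 2.
  α_i^2 mod 13 = [12, 3, 4, 10, 9].
  S_2 = Σ v_i α_i^2 r_i = 10·12·1 + 12·3·9 + 12·4·12 + 11·10·3 + 7·9·10 = 1980 ≡ 4.
  S = (1, 2, 4) ≠ 0, so r is not a codeword (an error is present).
Step 3: locate the error. For a single error e at position i, S_ℓ = v_i·e·α_i^ℓ, so α_err = S_1/S_0.
  S_0^{−1} = 1^{−1} = 1 (mod 13), so α_err = 2·1 = 2 ≡ 2 = α_3. Error position i = 3.
  Consistency check: S_2/S_1 = 4·7 = 28 ≡ 2 = α_err ✓ (single-error assumption holds).
Step 4: error magnitude e = S_0/v_3 = S_0·∏_{j≠3}(α_3 − α_j) = 1·12 = 12 ≡ 12 (mod 13).
Step 5: correct position 3: c_3 = r_3 − e = 12 − 12 ≡ 0 (mod 13). Hence c = [1, 9, 0, 3, 10].
  Check: interpolating c through the α_i gives m(x) = 4 + 11·x (degree < 2) with m(α_i) = c_i for every i, so c is indeed a codeword.


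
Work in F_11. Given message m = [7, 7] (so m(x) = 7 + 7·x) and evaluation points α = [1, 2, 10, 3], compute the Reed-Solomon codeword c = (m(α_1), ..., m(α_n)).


c = [3, 10, 0, 6]

Message polynomial: m(x) = 7 + 7·x (mod 11).
For each evaluation point α_i, compute m(α_i) mod 11:
  α_1 = 1: Horner steps 7 → 3, so m(1) = 3.
  α_2 = 2: Horner steps 7 → 10, so m(2) = 10.
  α_3 = 10: Horner steps 7 → 0, so m(10) = 0.
  α_4 = 3: Horner steps 7 → 6, so m(3) = 6.
Codeword c = [3, 10, 0, 6] ∈ F_11^4.


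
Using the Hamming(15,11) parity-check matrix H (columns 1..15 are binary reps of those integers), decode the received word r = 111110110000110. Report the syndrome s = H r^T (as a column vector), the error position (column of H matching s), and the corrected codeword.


s = (1, 1, 0, 1)^T, error position = 13, corrected codeword c = 111110110000010

Compute s = H r^T mod 2 one row at a time:
  s_1 = 1 + 0 + 0 + 0 + 0 + 1 + 1 + 0 = 3 ≡ 1 (mod 2).
  s_2 = 1 + 1 + 0 + 1 + 0 + 1 + 1 + 0 = 5 ≡ 1 (mod 2).
  s_3 = 1 + 1 + 0 + 1 + 0 + 0 + 1 + 0 = 4 ≡ 0 (mod 2).
  s_4 = 1 + 1 + 1 + 1 + 0 + 0 + 1 + 0 = 5 ≡ 1 (mod 2).
s = (1, 1, 0, 1)^T — this equals column 13 of H (binary 1101), so error is at position 13.
Correct: flip bit 13 of r = 111110110000110 to get c = 111110110000010.


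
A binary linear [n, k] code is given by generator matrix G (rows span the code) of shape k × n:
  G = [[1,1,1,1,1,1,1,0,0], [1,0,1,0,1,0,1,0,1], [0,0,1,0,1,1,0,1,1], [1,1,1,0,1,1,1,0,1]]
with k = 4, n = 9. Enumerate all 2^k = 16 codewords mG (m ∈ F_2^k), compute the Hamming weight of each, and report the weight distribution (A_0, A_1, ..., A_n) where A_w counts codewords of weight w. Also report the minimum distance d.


Weight distribution: A_0 = 1, A_2 = 2, A_4 = 3, A_5 = 6, A_6 = 2, A_7 = 2. Minimum distance d = 2.

Enumerate all 2^4 = 16 messages m ∈ F_2^4.
For each, compute codeword c = mG in F_2^9, then tally its weight.
  m = 0000 → c = 000000000, weight = 0.
  m = 1000 → c = 111111100, weight = 7.
  m = 0100 → c = 101010101, weight = 5.
  m = 1100 → c = 010101001, weight = 4.
  m = 0010 → c = 001011011, weight = 5.
  m = 1010 → c = 110100111, weight = 6.
  m = 0110 → c = 100001110, weight = 4.
  m = 1110 → c = 011110010, weight = 5.
  m = 0001 → c = 111011101, weight = 7.
  m = 1001 → c = 000100001, weight = 2.
  m = 0101 → c = 010001000, weight = 2.
  m = 1101 → c = 101110100, weight = 5.
  m = 0011 → c = 110000110, weight = 4.
  m = 1011 → c = 001111010, weight = 5.
  m = 0111 → c = 011010011, weight = 5.
  m = 1111 → c = 100101111, weight = 6.
Tally weights:
  weight 0: 1 codewords.
  weight 2: 2 codewords.
  weight 4: 3 codewords.
  weight 5: 6 codewords.
  weight 6: 2 codewords.
  weight 7: 2 codewords.
Minimum distance d = smallest w > 0 with A_w > 0 = 2.
Sanity: Σ A_w = 16 = 2^4 = 16 ✓.


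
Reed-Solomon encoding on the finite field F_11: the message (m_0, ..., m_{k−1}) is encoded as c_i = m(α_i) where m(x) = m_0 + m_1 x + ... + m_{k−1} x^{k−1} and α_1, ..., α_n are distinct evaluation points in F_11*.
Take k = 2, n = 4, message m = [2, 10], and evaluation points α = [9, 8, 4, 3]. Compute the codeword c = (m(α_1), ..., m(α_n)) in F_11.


c = [4, 5, 9, 10]

Message polynomial: m(x) = 2 + 10·x (mod 11).
For each evaluation point α_i, compute m(α_i) mod 11:
  α_1 = 9: Horner steps 10 → 4, so m(9) = 4.
  α_2 = 8: Horner steps 10 → 5, so m(8) = 5.
  α_3 = 4: Horner steps 10 → 9, so m(4) = 9.
  α_4 = 3: Horner steps 10 → 10, so m(3) = 10.
Codeword c = [4, 5, 9, 10] ∈ F_11^4.


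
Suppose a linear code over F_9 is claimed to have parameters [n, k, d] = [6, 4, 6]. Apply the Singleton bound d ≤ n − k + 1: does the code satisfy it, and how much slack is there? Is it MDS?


Singleton RHS = n − k + 1 = 3, slack = -3, bound violated (no such code; not MDS).

Singleton bound: d ≤ n − k + 1.
Here n = 6, k = 4, so n − k + 1 = 3.
Given d = 6, check d ≤ 3: NO.
Slack = (n − k + 1) − d = -3.
The slack is negative: d = 6 exceeds n − k + 1 = 3 by 3, so the Singleton bound is violated and no linear [6, 4, 6]_9 code can exist. In particular it is not MDS (MDS requires d = n − k + 1 exactly).
Description: the claimed parameters are [6, 4, 6]_9; such a code would be impossible (violates the Singleton bound).


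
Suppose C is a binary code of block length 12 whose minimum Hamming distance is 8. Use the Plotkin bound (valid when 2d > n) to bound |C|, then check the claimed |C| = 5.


Plotkin bound M ≤ 4; given |C| = 5 > bound (violated).

Check applicability: 2d = 16, n = 12.
2d − n = 4 > 0, so Plotkin applies.
Compute d/(2d−n) = 8/4 ≈ 2.0000.
⌊d/(2d−n)⌋ = 2.
Plotkin bound: M ≤ 2·2 = 4.
Given |C| = 5, check: VIOLATED.
This |C| is above the Plotkin bound, so no binary code with n = 12, d = 8 and 5 codewords exists.


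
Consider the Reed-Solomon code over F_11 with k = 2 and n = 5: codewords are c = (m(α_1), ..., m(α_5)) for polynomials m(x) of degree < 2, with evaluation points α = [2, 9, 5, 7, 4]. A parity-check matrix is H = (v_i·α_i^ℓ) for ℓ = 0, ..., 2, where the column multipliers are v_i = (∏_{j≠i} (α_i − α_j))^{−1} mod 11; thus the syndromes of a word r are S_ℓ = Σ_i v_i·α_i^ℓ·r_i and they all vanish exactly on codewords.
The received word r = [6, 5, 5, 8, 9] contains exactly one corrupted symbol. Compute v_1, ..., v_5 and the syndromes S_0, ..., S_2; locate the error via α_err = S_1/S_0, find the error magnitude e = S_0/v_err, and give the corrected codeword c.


S = (1, 9, 4), error at position 2, error magnitude e = 5, c = [6, 0, 5, 8, 9].

Step 1: column multipliers v_i = (∏_{j≠i}(α_i − α_j))^{−1} mod 11.
  i = 1 (α = 2): (2−9)(2−5)(2−7)(2−4) = (−7)·(−3)·(−5)·(−2) = 210 ≡ 1, so v_1 = 1^{−1} = 1 (mod 11).
  i = 2 (α = 9): (9−2)(9−5)(9−7)(9−4) = 7·4·2·5 = 280 ≡ 5, so v_2 = 5^{−1} = 9 (mod 11).
  i = 3 (α = 5): (5−2)(5−9)(5−7)(5−4) = 3·(−4)·(−2)·1 = 24 ≡ 2, so v_3 = 2^{−1} = 6 (mod 11).
  i = 4 (α = 7): (7−2)(7−9)(7−5)(7−4) = 5·(−2)·2·3 = −60 ≡ 6, so v_4 = 6^{−1} = 2 (mod 11).
  i = 5 (α = 4): (4−2)(4−9)(4−5)(4−7) = 2·(−5)·(−1)·(−3) = −30 ≡ 3, so v_5 = 3^{−1} = 4 (mod 11).
  v = [1, 9, 6, 2, 4].
Step 2: syndromes of r = [6, 5, 5, 8, 9] (all sums mod 11).
  S_0 = Σ v_i r_i = 1·6 + 9·5 + 6·5 + 2·8 + 4·9 = 133 ≡ 1.
  S_1 = Σ v_i α_i r_i = 1·2·6 + 9·9·5 + 6·5·5 + 2·7·8 + 4·4·9 = 823 ≡ 9.
  α_i^2 mod 11 = [4, 4, 3, 5, 5].
  S_2 = Σ v_i α_i^2 r_i = 1·4·6 + 9·4·5 + 6·3·5 + 2·5·8 + 4·5·9 = 554 ≡ 4.
  S = (1, 9, 4) ≠ 0, so r is not a codeword (an error is present).
Step 3: locate the error. For a single error e at position i, S_ℓ = v_i·e·α_i^ℓ, so α_err = S_1/S_0.
  S_0^{−1} = 1^{−1} = 1 (mod 11), so α_err = 9·1 = 9 ≡ 9 = α_2. Error position i = 2.
  Consistency check: S_2/S_1 = 4·5 = 20 ≡ 9 = α_err ✓ (single-error assumption holds).
Step 4: error magnitude e = S_0/v_2 = S_0·∏_{j≠2}(α_2 − α_j) = 1·5 = 5 ≡ 5 (mod 11).
Step 5: correct position 2: c_2 = r_2 − e = 5 − 5 ≡ 0 (mod 11). Hence c = [6, 0, 5, 8, 9].
  Check: interpolating c through the α_i gives m(x) = 3 + 7·x (degree < 2) with m(α_i) = c_i for every i, so c is indeed a codeword.


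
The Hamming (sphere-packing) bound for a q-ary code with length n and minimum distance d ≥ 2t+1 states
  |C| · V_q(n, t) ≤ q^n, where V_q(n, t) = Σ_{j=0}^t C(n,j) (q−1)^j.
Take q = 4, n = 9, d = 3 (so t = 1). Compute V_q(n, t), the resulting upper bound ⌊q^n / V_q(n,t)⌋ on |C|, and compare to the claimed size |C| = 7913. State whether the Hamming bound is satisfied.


V_q(n, t) = 28, q^n = 262144, Hamming bound = 9362, |C| = 7913 ≤ bound (satisfied).

Step 1: Compute V_q(n, t) = Σ_{j=0}^1 C(n, j) (q−1)^j.
  j = 0: C(9,0)·(3)^0 = 1·1 = 1.
  j = 1: C(9,1)·(3)^1 = 9·3 = 27.
  V_q(n, t) = 1 + 27 = 28.
Step 2: q^n = 4^9 = 262144.
Step 3: Hamming bound ⌊q^n / V_q(n,t)⌋ = ⌊262144/28⌋ = 9362.
Step 4: Compare |C| = 7913 to 9362: satisfied.
The claimed |C| lies below the Hamming bound.


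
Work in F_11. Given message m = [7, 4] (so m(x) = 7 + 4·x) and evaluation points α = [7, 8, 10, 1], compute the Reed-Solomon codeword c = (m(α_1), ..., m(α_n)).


c = [2, 6, 3, 0]

Message polynomial: m(x) = 7 + 4·x (mod 11).
For each evaluation point α_i, compute m(α_i) mod 11:
  α_1 = 7: Horner steps 4 → 2, so m(7) = 2.
  α_2 = 8: Horner steps 4 → 6, so m(8) = 6.
  α_3 = 10: Horner steps 4 → 3, so m(10) = 3.
  α_4 = 1: Horner steps 4 → 0, so m(1) = 0.
Codeword c = [2, 6, 3, 0] ∈ F_11^4.


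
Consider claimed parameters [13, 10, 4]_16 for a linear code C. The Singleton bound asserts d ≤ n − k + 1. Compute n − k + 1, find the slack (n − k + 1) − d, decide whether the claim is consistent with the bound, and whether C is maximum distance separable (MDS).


Singleton RHS = n − k + 1 = 4, slack = 0, bound satisfied, MDS.

Singleton bound: d ≤ n − k + 1.
Here n = 13, k = 10, so n − k + 1 = 4.
Given d = 4, check d ≤ 4: YES.
Slack = (n − k + 1) − d = 0.
The code is MDS (slack = 0).
Description: the claimed parameters are [13, 10, 4]_16; such a code would be MDS (meets Singleton bound).


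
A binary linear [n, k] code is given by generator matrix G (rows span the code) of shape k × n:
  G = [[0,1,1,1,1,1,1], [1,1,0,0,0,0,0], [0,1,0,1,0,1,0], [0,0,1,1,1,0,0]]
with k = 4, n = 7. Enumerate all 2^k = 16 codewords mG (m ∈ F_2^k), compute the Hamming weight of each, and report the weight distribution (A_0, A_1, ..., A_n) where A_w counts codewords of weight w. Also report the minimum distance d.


Weight distribution: A_0 = 1, A_2 = 2, A_3 = 6, A_4 = 3, A_5 = 2, A_6 = 2. Minimum distance d = 2.

Enumerate all 2^4 = 16 messages m ∈ F_2^4.
For each, compute codeword c = mG in F_2^7, then tally its weight.
  m = 0000 → c = 0000000, weight = 0.
  m = 1000 → c = 0111111, weight = 6.
  m = 0100 → c = 1100000, weight = 2.
  m = 1100 → c = 1011111, weight = 6.
  m = 0010 → c = 0101010, weight = 3.
  m = 1010 → c = 0010101, weight = 3.
  m = 0110 → c = 1001010, weight = 3.
  m = 1110 → c = 1110101, weight = 5.
  m = 0001 → c = 0011100, weight = 3.
  m = 1001 → c = 0100011, weight = 3.
  m = 0101 → c = 1111100, weight = 5.
  m = 1101 → c = 1000011, weight = 3.
  m = 0011 → c = 0110110, weight = 4.
  m = 1011 → c = 0001001, weight = 2.
  m = 0111 → c = 1010110, weight = 4.
  m = 1111 → c = 1101001, weight = 4.
Tally weights:
  weight 0: 1 codewords.
  weight 2: 2 codewords.
  weight 3: 6 codewords.
  weight 4: 3 codewords.
  weight 5: 2 codewords.
  weight 6: 2 codewords.
Minimum distance d = smallest w > 0 with A_w > 0 = 2.
Sanity: Σ A_w = 16 = 2^4 = 16 ✓.


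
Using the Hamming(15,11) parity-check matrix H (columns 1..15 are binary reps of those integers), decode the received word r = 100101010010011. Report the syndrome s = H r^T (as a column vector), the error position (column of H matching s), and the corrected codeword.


s = (0, 0, 0, 1)^T, error position = 1, corrected codeword c = 000101010010011

Compute s = H r^T mod 2 one row at a time:
  s_1 = 1 + 0 + 0 + 1 + 0 + 0 + 1 + 1 = 4 ≡ 0 (mod 2).
  s_2 = 1 + 0 + 1 + 0 + 0 + 0 + 1 + 1 = 4 ≡ 0 (mod 2).
  s_3 = 0 + 0 + 1 + 0 + 0 + 1 + 1 + 1 = 4 ≡ 0 (mod 2).
  s_4 = 1 + 0 + 0 + 0 + 0 + 1 + 0 + 1 = 3 ≡ 1 (mod 2).
s = (0, 0, 0, 1)^T — this equals column 1 of H (binary 0001), so error is at position 1.
Correct: flip bit 1 of r = 100101010010011 to get c = 000101010010011.


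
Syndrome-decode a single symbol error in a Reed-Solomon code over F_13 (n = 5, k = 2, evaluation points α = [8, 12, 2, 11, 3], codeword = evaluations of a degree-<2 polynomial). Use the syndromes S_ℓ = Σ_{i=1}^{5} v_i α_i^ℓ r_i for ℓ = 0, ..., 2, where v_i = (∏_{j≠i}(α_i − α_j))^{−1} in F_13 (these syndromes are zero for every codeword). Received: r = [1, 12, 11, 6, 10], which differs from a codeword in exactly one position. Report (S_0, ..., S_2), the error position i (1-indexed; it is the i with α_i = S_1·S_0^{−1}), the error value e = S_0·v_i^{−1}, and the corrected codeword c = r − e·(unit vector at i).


S = (1, 2, 4), error at position 3, error magnitude e = 7, c = [1, 12, 4, 6, 10].

Step 1: column multipliers v_i = (∏_{j≠i}(α_i − α_j))^{−1} mod 13.
  i = 1 (α = 8): (8−12)(8−2)(8−11)(8−3) = (−4)·6·(−3)·5 = 360 ≡ 9, so v_1 = 9^{−1} = 3 (mod 13).
  i = 2 (α = 12): (12−8)(12−2)(12−11)(12−3) = 4·10·1·9 = 360 ≡ 9, so v_2 = 9^{−1} = 3 (mod 13).
  i = 3 (α = 2): (2−8)(2−12)(2−11)(2−3) = (−6)·(−10)·(−9)·(−1) = 540 ≡ 7, so v_3 = 7^{−1} = 2 (mod 13).
  i = 4 (α = 11): (11−8)(11−12)(11−2)(11−3) = 3·(−1)·9·8 = −216 ≡ 5, so v_4 = 5^{−1} = 8 (mod 13).
  i = 5 (α = 3): (3−8)(3−12)(3−2)(3−11) = (−5)·(−9)·1·(−8) = −360 ≡ 4, so v_5 = 4^{−1} = 10 (mod 13).
  v = [3, 3, 2, 8, 10].
Step 2: syndromes of r = [1, 12, 11, 6, 10] (all sums mod 13).
  S_0 = Σ v_i r_i = 3·1 + 3·12 + 2·11 + 8·6 + 10·10 = 209 ≡ 1.
  S_1 = Σ v_i α_i r_i = 3·8·1 + 3·12·12 + 2·2·11 + 8·11·6 + 10·3·10 = 1328 ≡ 2.
  α_i^2 mod 13 = [12, 1, 4, 4, 9].
  S_2 = Σ v_i α_i^2 r_i = 3·12·1 + 3·1·12 + 2·4·11 + 8·4·6 + 10·9·10 = 1252 ≡ 4.
  S = (1, 2, 4) ≠ 0, so r is not a codeword (an error is present).
Step 3: locate the error. For a single error e at position i, S_ℓ = v_i·e·α_i^ℓ, so α_err = S_1/S_0.
  S_0^{−1} = 1^{−1} = 1 (mod 13), so α_err = 2·1 = 2 ≡ 2 = α_3. Error position i = 3.
  Consistency check: S_2/S_1 = 4·7 = 28 ≡ 2 = α_err ✓ (single-error assumption holds).
Step 4: error magnitude e = S_0/v_3 = S_0·∏_{j≠3}(α_3 − α_j) = 1·7 = 7 ≡ 7 (mod 13).
Step 5: correct position 3: c_3 = r_3 − e = 11 − 7 ≡ 4 (mod 13). Hence c = [1, 12, 4, 6, 10].
  Check: interpolating c through the α_i gives m(x) = 5 + 6·x (degree < 2) with m(α_i) = c_i for every i, so c is indeed a codeword.


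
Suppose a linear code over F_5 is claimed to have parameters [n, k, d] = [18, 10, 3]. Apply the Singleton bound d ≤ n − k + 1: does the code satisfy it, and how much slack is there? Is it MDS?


Singleton RHS = n − k + 1 = 9, slack = 6, bound satisfied, not MDS.

Singleton bound: d ≤ n − k + 1.
Here n = 18, k = 10, so n − k + 1 = 9.
Given d = 3, check d ≤ 9: YES.
Slack = (n − k + 1) − d = 6.
The code is NOT MDS (slack = 6 > 0).
Description: the claimed parameters are [18, 10, 3]_5; such a code would be non-MDS.


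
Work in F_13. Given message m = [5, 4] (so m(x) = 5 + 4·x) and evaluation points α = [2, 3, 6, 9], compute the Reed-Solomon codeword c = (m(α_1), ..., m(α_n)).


c = [0, 4, 3, 2]

Message polynomial: m(x) = 5 + 4·x (mod 13).
For each evaluation point α_i, compute m(α_i) mod 13:
  α_1 = 2: Horner steps 4 → 0, so m(2) = 0.
  α_2 = 3: Horner steps 4 → 4, so m(3) = 4.
  α_3 = 6: Horner steps 4 → 3, so m(6) = 3.
  α_4 = 9: Horner steps 4 → 2, so m(9) = 2.
Codeword c = [0, 4, 3, 2] ∈ F_13^4.


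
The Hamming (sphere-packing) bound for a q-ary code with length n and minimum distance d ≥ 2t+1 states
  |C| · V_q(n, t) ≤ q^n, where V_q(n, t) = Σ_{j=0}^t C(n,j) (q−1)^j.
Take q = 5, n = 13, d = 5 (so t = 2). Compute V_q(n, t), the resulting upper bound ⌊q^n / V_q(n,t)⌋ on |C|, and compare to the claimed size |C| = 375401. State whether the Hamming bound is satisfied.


V_q(n, t) = 1301, q^n = 1220703125, Hamming bound = 938280, |C| = 375401 ≤ bound (satisfied).

Step 1: Compute V_q(n, t) = Σ_{j=0}^2 C(n, j) (q−1)^j.
  j = 0: C(13,0)·(4)^0 = 1·1 = 1.
  j = 1: C(13,1)·(4)^1 = 13·4 = 52.
  j = 2: C(13,2)·(4)^2 = 78·16 = 1248.
  V_q(n, t) = 1 + 52 + 1248 = 1301.
Step 2: q^n = 5^13 = 1220703125.
Step 3: Hamming bound ⌊q^n / V_q(n,t)⌋ = ⌊1220703125/1301⌋ = 938280.
Step 4: Compare |C| = 375401 to 938280: satisfied.
The claimed |C| lies below the Hamming bound.


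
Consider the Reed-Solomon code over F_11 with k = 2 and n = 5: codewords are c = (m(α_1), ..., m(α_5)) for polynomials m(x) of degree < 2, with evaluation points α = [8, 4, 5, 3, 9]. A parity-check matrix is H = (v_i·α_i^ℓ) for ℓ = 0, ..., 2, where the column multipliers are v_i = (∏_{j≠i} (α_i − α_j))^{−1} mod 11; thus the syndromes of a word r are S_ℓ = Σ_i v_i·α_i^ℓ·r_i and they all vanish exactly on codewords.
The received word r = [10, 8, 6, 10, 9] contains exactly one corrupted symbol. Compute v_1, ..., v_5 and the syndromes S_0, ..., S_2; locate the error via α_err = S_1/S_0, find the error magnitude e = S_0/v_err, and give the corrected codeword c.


S = (9, 6, 4), error at position 1, error magnitude e = 10, c = [0, 8, 6, 10, 9].

Step 1: column multipliers v_i = (∏_{j≠i}(α_i − α_j))^{−1} mod 11.
  i = 1 (α = 8): (8−4)(8−5)(8−3)(8−9) = 4·3·5·(−1) = −60 ≡ 6, so v_1 = 6^{−1} = 2 (mod 11).
  i = 2 (α = 4): (4−8)(4−5)(4−3)(4−9) = (−4)·(−1)·1·(−5) = −20 ≡ 2, so v_2 = 2^{−1} = 6 (mod 11).
  i = 3 (α = 5): (5−8)(5−4)(5−3)(5−9) = (−3)·1·2·(−4) = 24 ≡ 2, so v_3 = 2^{−1} = 6 (mod 11).
  i = 4 (α = 3): (3−8)(3−4)(3−5)(3−9) = (−5)·(−1)·(−2)·(−6) = 60 ≡ 5, so v_4 = 5^{−1} = 9 (mod 11).
  i = 5 (α = 9): (9−8)(9−4)(9−5)(9−3) = 1·5·4·6 = 120 ≡ 10, so v_5 = 10^{−1} = 10 (mod 11).
  v = [2, 6, 6, 9, 10].
Step 2: syndromes of r = [10, 8, 6, 10, 9] (all sums mod 11).
  S_0 = Σ v_i r_i = 2·10 + 6·8 + 6·6 + 9·10 + 10·9 = 284 ≡ 9.
  S_1 = Σ v_i α_i r_i = 2·8·10 + 6·4·8 + 6·5·6 + 9·3·10 + 10·9·9 = 1612 ≡ 6.
  α_i^2 mod 11 = [9, 5, 3, 9, 4].
  S_2 = Σ v_i α_i^2 r_i = 2·9·10 + 6·5·8 + 6·3·6 + 9·9·10 + 10·4·9 = 1698 ≡ 4.
  S = (9, 6, 4) ≠ 0, so r is not a codeword (an error is present).
Step 3: locate the error. For a single error e at position i, S_ℓ = v_i·e·α_i^ℓ, so α_err = S_1/S_0.
  S_0^{−1} = 9^{−1} = 5 (mod 11), so α_err = 6·5 = 30 ≡ 8 = α_1. Error position i = 1.
  Consistency check: S_2/S_1 = 4·2 = 8 ≡ 8 = α_err ✓ (single-error assumption holds).
Step 4: error magnitude e = S_0/v_1 = S_0·∏_{j≠1}(α_1 − α_j) = 9·6 = 54 ≡ 10 (mod 11).
Step 5: correct position 1: c_1 = r_1 − e = 10 − 10 ≡ 0 (mod 11). Hence c = [0, 8, 6, 10, 9].
  Check: interpolating c through the α_i gives m(x) = 5 + 9·x (degree < 2) with m(α_i) = c_i for every i, so c is indeed a codeword.


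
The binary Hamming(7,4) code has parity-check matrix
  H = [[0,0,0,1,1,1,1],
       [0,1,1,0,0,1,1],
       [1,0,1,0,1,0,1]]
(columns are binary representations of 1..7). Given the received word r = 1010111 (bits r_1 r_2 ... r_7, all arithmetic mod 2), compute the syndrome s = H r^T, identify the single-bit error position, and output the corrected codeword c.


s = (1, 1, 0)^T, error position = 6, corrected codeword c = 1010101

Compute s = H r^T mod 2 one row at a time:
  s_1 = 0 + 1 + 1 + 1 = 3 ≡ 1 (mod 2).
  s_2 = 0 + 1 + 1 + 1 = 3 ≡ 1 (mod 2).
  s_3 = 1 + 1 + 1 + 1 = 4 ≡ 0 (mod 2).
s = (1, 1, 0)^T — this equals column 6 of H (binary 110), so error is at position 6.
Correct: flip bit 6 of r = 1010111 to get c = 1010101.


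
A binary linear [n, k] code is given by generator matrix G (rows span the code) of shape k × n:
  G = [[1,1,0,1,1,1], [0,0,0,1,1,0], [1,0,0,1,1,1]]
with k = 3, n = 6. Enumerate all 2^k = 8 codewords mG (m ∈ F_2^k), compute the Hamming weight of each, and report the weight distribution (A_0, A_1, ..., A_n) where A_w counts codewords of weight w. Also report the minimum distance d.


Weight distribution: A_0 = 1, A_1 = 1, A_2 = 2, A_3 = 2, A_4 = 1, A_5 = 1. Minimum distance d = 1.

Enumerate all 2^3 = 8 messages m ∈ F_2^3.
For each, compute codeword c = mG in F_2^6, then tally its weight.
  m = 000 → c = 000000, weight = 0.
  m = 100 → c = 110111, weight = 5.
  m = 010 → c = 000110, weight = 2.
  m = 110 → c = 110001, weight = 3.
  m = 001 → c = 100111, weight = 4.
  m = 101 → c = 010000, weight = 1.
  m = 011 → c = 100001, weight = 2.
  m = 111 → c = 010110, weight = 3.
Tally weights:
  weight 0: 1 codewords.
  weight 1: 1 codewords.
  weight 2: 2 codewords.
  weight 3: 2 codewords.
  weight 4: 1 codewords.
  weight 5: 1 codewords.
Minimum distance d = smallest w > 0 with A_w > 0 = 1.
Sanity: Σ A_w = 8 = 2^3 = 8 ✓.


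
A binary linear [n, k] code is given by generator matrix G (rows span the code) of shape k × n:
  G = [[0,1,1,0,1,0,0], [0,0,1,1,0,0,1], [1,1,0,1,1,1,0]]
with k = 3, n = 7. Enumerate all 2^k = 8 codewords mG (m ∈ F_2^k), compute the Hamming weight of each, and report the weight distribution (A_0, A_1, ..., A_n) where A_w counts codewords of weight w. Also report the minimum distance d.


Weight distribution: A_0 = 1, A_3 = 3, A_4 = 2, A_5 = 1, A_6 = 1. Minimum distance d = 3.

Enumerate all 2^3 = 8 messages m ∈ F_2^3.
For each, compute codeword c = mG in F_2^7, then tally its weight.
  m = 000 → c = 0000000, weight = 0.
  m = 100 → c = 0110100, weight = 3.
  m = 010 → c = 0011001, weight = 3.
  m = 110 → c = 0101101, weight = 4.
  m = 001 → c = 1101110, weight = 5.
  m = 101 → c = 1011010, weight = 4.
  m = 011 → c = 1110111, weight = 6.
  m = 111 → c = 1000011, weight = 3.
Tally weights:
  weight 0: 1 codewords.
  weight 3: 3 codewords.
  weight 4: 2 codewords.
  weight 5: 1 codewords.
  weight 6: 1 codewords.
Minimum distance d = smallest w > 0 with A_w > 0 = 3.
Sanity: Σ A_w = 8 = 2^3 = 8 ✓.


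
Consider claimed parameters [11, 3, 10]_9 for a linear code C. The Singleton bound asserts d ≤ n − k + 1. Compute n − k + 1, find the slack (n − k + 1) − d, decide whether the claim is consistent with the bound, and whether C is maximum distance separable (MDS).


Singleton RHS = n − k + 1 = 9, slack = -1, bound violated (no such code; not MDS).

Singleton bound: d ≤ n − k + 1.
Here n = 11, k = 3, so n − k + 1 = 9.
Given d = 10, check d ≤ 9: NO.
Slack = (n − k + 1) − d = -1.
The slack is negative: d = 10 exceeds n − k + 1 = 9 by 1, so the Singleton bound is violated and no linear [11, 3, 10]_9 code can exist. In particular it is not MDS (MDS requires d = n − k + 1 exactly).
Description: the claimed parameters are [11, 3, 10]_9; such a code would be impossible (violates the Singleton bound).


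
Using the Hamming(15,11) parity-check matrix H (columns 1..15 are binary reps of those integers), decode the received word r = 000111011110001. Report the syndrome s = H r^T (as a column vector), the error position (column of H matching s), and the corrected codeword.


s = (1, 0, 0, 0)^T, error position = 8, corrected codeword c = 000111001110001

Compute s = H r^T mod 2 one row at a time:
  s_1 = 1 + 1 + 1 + 1 + 0 + 0 + 0 + 1 = 5 ≡ 1 (mod 2).
  s_2 = 1 + 1 + 1 + 0 + 0 + 0 + 0 + 1 = 4 ≡ 0 (mod 2).
  s_3 = 0 + 0 + 1 + 0 + 1 + 1 + 0 + 1 = 4 ≡ 0 (mod 2).
  s_4 = 0 + 0 + 1 + 0 + 1 + 1 + 0 + 1 = 4 ≡ 0 (mod 2).
s = (1, 0, 0, 0)^T — this equals column 8 of H (binary 1000), so error is at position 8.
Correct: flip bit 8 of r = 000111011110001 to get c = 000111001110001.


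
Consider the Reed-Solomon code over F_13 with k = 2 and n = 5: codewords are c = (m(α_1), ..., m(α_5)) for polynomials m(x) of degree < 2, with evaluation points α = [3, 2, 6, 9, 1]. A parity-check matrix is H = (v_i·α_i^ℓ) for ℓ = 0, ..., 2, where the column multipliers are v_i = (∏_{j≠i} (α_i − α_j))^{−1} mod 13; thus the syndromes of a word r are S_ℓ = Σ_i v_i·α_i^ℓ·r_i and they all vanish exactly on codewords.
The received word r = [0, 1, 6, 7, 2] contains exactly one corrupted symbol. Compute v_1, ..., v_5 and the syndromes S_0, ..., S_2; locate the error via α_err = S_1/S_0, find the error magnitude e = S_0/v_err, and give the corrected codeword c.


S = (11, 1, 6), error at position 3, error magnitude e = 9, c = [0, 1, 10, 7, 2].

Step 1: column multipliers v_i = (∏_{j≠i}(α_i − α_j))^{−1} mod 13.
  i = 1 (α = 3): (3−2)(3−6)(3−9)(3−1) = 1·(−3)·(−6)·2 = 36 ≡ 10, so v_1 = 10^{−1} = 4 (mod 13).
  i = 2 (α = 2): (2−3)(2−6)(2−9)(2−1) = (−1)·(−4)·(−7)·1 = −28 ≡ 11, so v_2 = 11^{−1} = 6 (mod 13).
  i = 3 (α = 6): (6−3)(6−2)(6−9)(6−1) = 3·4·(−3)·5 = −180 ≡ 2, so v_3 = 2^{−1} = 7 (mod 13).
  i = 4 (α = 9): (9−3)(9−2)(9−6)(9−1) = 6·7·3·8 = 1008 ≡ 7, so v_4 = 7^{−1} = 2 (mod 13).
  i = 5 (α = 1): (1−3)(1−2)(1−6)(1−9) = (−2)·(−1)·(−5)·(−8) = 80 ≡ 2, so v_5 = 2^{−1} = 7 (mod 13).
  v = [4, 6, 7, 2, 7].
Step 2: syndromes of r = [0, 1, 6, 7, 2] (all sums mod 13).
  S_0 = Σ v_i r_i = 4·0 + 6·1 + 7·6 + 2·7 + 7·2 = 76 ≡ 11.
  S_1 = Σ v_i α_i r_i = 4·3·0 + 6·2·1 + 7·6·6 + 2·9·7 + 7·1·2 = 404 ≡ 1.
  α_i^2 mod 13 = [9, 4, 10, 3, 1].
  S_2 = Σ v_i α_i^2 r_i = 4·9·0 + 6·4·1 + 7·10·6 + 2·3·7 + 7·1·2 = 500 ≡ 6.
  S = (11, 1, 6) ≠ 0, so r is not a codeword (an error is present).
Step 3: locate the error. For a single error e at position i, S_ℓ = v_i·e·α_i^ℓ, so α_err = S_1/S_0.
  S_0^{−1} = 11^{−1} = 6 (mod 13), so α_err = 1·6 = 6 ≡ 6 = α_3. Error position i = 3.
  Consistency check: S_2/S_1 = 6·1 = 6 ≡ 6 = α_err ✓ (single-error assumption holds).
Step 4: error magnitude e = S_0/v_3 = S_0·∏_{j≠3}(α_3 − α_j) = 11·2 = 22 ≡ 9 (mod 13).
Step 5: correct position 3: c_3 = r_3 − e = 6 − 9 ≡ 10 (mod 13). Hence c = [0, 1, 10, 7, 2].
  Check: interpolating c through the α_i gives m(x) = 3 + 12·x (degree < 2) with m(α_i) = c_i for every i, so c is indeed a codeword.


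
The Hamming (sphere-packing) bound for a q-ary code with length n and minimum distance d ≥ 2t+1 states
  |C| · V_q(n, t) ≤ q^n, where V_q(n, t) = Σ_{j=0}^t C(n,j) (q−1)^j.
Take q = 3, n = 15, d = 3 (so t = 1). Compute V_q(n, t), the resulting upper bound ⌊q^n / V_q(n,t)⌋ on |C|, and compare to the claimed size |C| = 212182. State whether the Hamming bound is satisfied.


V_q(n, t) = 31, q^n = 14348907, Hamming bound = 462867, |C| = 212182 ≤ bound (satisfied).

Step 1: Compute V_q(n, t) = Σ_{j=0}^1 C(n, j) (q−1)^j.
  j = 0: C(15,0)·(2)^0 = 1·1 = 1.
  j = 1: C(15,1)·(2)^1 = 15·2 = 30.
  V_q(n, t) = 1 + 30 = 31.
Step 2: q^n = 3^15 = 14348907.
Step 3: Hamming bound ⌊q^n / V_q(n,t)⌋ = ⌊14348907/31⌋ = 462867.
Step 4: Compare |C| = 212182 to 462867: satisfied.
The claimed |C| lies below the Hamming bound.


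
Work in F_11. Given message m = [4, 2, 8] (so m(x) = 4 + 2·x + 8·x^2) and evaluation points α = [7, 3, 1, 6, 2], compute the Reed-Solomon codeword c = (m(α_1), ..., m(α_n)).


c = [3, 5, 3, 7, 7]

Message polynomial: m(x) = 4 + 2·x + 8·x^2 (mod 11).
For each evaluation point α_i, compute m(α_i) mod 11:
  α_1 = 7: Horner steps 8 → 3 → 3, so m(7) = 3.
  α_2 = 3: Horner steps 8 → 4 → 5, so m(3) = 5.
  α_3 = 1: Horner steps 8 → 10 → 3, so m(1) = 3.
  α_4 = 6: Horner steps 8 → 6 → 7, so m(6) = 7.
  α_5 = 2: Horner steps 8 → 7 → 7, so m(2) = 7.
Codeword c = [3, 5, 3, 7, 7] ∈ F_11^5.


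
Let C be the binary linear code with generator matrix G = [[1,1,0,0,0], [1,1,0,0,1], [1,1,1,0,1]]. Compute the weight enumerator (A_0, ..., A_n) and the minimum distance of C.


Weight distribution: A_0 = 1, A_1 = 2, A_2 = 2, A_3 = 2, A_4 = 1. Minimum distance d = 1.

Enumerate all 2^3 = 8 messages m ∈ F_2^3.
For each, compute codeword c = mG in F_2^5, then tally its weight.
  m = 000 → c = 00000, weight = 0.
  m = 100 → c = 11000, weight = 2.
  m = 010 → c = 11001, weight = 3.
  m = 110 → c = 00001, weight = 1.
  m = 001 → c = 11101, weight = 4.
  m = 101 → c = 00101, weight = 2.
  m = 011 → c = 00100, weight = 1.
  m = 111 → c = 11100, weight = 3.
Tally weights:
  weight 0: 1 codewords.
  weight 1: 2 codewords.
  weight 2: 2 codewords.
  weight 3: 2 codewords.
  weight 4: 1 codewords.
Minimum distance d = smallest w > 0 with A_w > 0 = 1.
Sanity: Σ A_w = 8 = 2^3 = 8 ✓.
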